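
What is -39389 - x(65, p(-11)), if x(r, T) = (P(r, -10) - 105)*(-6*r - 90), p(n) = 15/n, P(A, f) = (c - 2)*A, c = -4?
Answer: -276989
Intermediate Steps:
P(A, f) = -6*A (P(A, f) = (-4 - 2)*A = -6*A)
x(r, T) = (-105 - 6*r)*(-90 - 6*r) (x(r, T) = (-6*r - 105)*(-6*r - 90) = (-105 - 6*r)*(-90 - 6*r))
-39389 - x(65, p(-11)) = -39389 - (9450 + 36*65**2 + 1170*65) = -39389 - (9450 + 36*4225 + 76050) = -39389 - (9450 + 152100 + 76050) = -39389 - 1*237600 = -39389 - 237600 = -276989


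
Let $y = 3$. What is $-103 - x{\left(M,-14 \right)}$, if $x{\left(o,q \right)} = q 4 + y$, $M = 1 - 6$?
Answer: $-50$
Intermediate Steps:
$M = -5$ ($M = 1 - 6 = -5$)
$x{\left(o,q \right)} = 3 + 4 q$ ($x{\left(o,q \right)} = q 4 + 3 = 4 q + 3 = 3 + 4 q$)
$-103 - x{\left(M,-14 \right)} = -103 - \left(3 + 4 \left(-14\right)\right) = -103 - \left(3 - 56\right) = -103 - -53 = -103 + 53 = -50$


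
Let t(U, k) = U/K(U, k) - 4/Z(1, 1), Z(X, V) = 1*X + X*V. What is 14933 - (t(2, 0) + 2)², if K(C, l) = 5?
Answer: 373321/25 ≈ 14933.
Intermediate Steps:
Z(X, V) = X + V*X
t(U, k) = -2 + U/5 (t(U, k) = U/5 - 4/(1 + 1) = U*(⅕) - 4/(1*2) = U/5 - 4/2 = U/5 - 4*½ = U/5 - 2 = -2 + U/5)
14933 - (t(2, 0) + 2)² = 14933 - ((-2 + (⅕)*2) + 2)² = 14933 - ((-2 + ⅖) + 2)² = 14933 - (-8/5 + 2)² = 14933 - (⅖)² = 14933 - 1*4/25 = 14933 - 4/25 = 373321/25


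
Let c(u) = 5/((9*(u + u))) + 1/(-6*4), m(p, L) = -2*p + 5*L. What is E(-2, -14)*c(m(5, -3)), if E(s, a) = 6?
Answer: -19/60 ≈ -0.31667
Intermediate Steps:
c(u) = -1/24 + 5/(18*u) (c(u) = 5/((9*(2*u))) - ⅙*¼ = 5/((18*u)) - 1/24 = 5*(1/(18*u)) - 1/24 = 5/(18*u) - 1/24 = -1/24 + 5/(18*u))
E(-2, -14)*c(m(5, -3)) = 6*((20 - 3*(-2*5 + 5*(-3)))/(72*(-2*5 + 5*(-3)))) = 6*((20 - 3*(-10 - 15))/(72*(-10 - 15))) = 6*((1/72)*(20 - 3*(-25))/(-25)) = 6*((1/72)*(-1/25)*(20 + 75)) = 6*((1/72)*(-1/25)*95) = 6*(-19/360) = -19/60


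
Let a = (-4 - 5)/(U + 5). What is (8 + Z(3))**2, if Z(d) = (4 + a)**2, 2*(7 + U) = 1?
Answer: 11664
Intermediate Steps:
U = -13/2 (U = -7 + (1/2)*1 = -7 + 1/2 = -13/2 ≈ -6.5000)
a = 6 (a = (-4 - 5)/(-13/2 + 5) = -9/(-3/2) = -9*(-2/3) = 6)
Z(d) = 100 (Z(d) = (4 + 6)**2 = 10**2 = 100)
(8 + Z(3))**2 = (8 + 100)**2 = 108**2 = 11664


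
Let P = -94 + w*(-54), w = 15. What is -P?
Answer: 904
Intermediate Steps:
P = -904 (P = -94 + 15*(-54) = -94 - 810 = -904)
-P = -1*(-904) = 904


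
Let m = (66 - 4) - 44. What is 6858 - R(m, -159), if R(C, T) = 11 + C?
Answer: 6829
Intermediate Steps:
m = 18 (m = 62 - 44 = 18)
6858 - R(m, -159) = 6858 - (11 + 18) = 6858 - 1*29 = 6858 - 29 = 6829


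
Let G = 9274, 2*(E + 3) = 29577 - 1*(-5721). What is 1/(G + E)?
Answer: 1/26920 ≈ 3.7147e-5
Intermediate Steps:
E = 17646 (E = -3 + (29577 - 1*(-5721))/2 = -3 + (29577 + 5721)/2 = -3 + (½)*35298 = -3 + 17649 = 17646)
1/(G + E) = 1/(9274 + 17646) = 1/26920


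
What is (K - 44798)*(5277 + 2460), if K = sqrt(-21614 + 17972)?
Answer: -346602126 + 7737*I*sqrt(3642) ≈ -3.466e+8 + 4.6692e+5*I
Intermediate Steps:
K = I*sqrt(3642) (K = sqrt(-3642) = I*sqrt(3642) ≈ 60.349*I)
(K - 44798)*(5277 + 2460) = (I*sqrt(3642) - 44798)*(5277 + 2460) = (-44798 + I*sqrt(3642))*7737 = -346602126 + 7737*I*sqrt(3642)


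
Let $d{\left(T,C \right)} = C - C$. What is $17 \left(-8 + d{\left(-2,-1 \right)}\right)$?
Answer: $-136$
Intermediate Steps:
$d{\left(T,C \right)} = 0$
$17 \left(-8 + d{\left(-2,-1 \right)}\right) = 17 \left(-8 + 0\right) = 17 \left(-8\right) = -136$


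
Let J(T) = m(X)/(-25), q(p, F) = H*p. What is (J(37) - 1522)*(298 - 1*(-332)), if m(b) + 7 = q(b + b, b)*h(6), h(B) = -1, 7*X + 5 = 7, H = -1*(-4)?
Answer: -958626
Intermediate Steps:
H = 4
X = 2/7 (X = -5/7 + (⅐)*7 = -5/7 + 1 = 2/7 ≈ 0.28571)
q(p, F) = 4*p
m(b) = -7 - 8*b (m(b) = -7 + (4*(b + b))*(-1) = -7 + (4*(2*b))*(-1) = -7 + (8*b)*(-1) = -7 - 8*b)
J(T) = 13/35 (J(T) = (-7 - 8*2/7)/(-25) = (-7 - 16/7)*(-1/25) = -65/7*(-1/25) = 13/35)
(J(37) - 1522)*(298 - 1*(-332)) = (13/35 - 1522)*(298 - 1*(-332)) = -53257*(298 + 332)/35 = -53257/35*630 = -958626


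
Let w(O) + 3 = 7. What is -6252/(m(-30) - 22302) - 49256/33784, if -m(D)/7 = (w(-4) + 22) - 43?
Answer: -110178535/93678809 ≈ -1.1761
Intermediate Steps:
w(O) = 4 (w(O) = -3 + 7 = 4)
m(D) = 119 (m(D) = -7*((4 + 22) - 43) = -7*(26 - 43) = -7*(-17) = 119)
-6252/(m(-30) - 22302) - 49256/33784 = -6252/(119 - 22302) - 49256/33784 = -6252/(-22183) - 49256*1/33784 = -6252*(-1/22183) - 6157/4223 = 6252/22183 - 6157/4223 = -110178535/93678809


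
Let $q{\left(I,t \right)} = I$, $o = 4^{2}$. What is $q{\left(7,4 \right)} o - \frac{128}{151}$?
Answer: $\frac{16784}{151} \approx 111.15$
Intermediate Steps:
$o = 16$
$q{\left(7,4 \right)} o - \frac{128}{151} = 7 \cdot 16 - \frac{128}{151} = 112 - \frac{128}{151} = \frac{16784}{151}$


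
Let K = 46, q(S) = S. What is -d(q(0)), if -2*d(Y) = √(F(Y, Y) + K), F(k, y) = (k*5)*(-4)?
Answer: √46/2 ≈ 3.3912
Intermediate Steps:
F(k, y) = -20*k (F(k, y) = (5*k)*(-4) = -20*k)
d(Y) = -√(46 - 20*Y)/2 (d(Y) = -√(-20*Y + 46)/2 = -√(46 - 20*Y)/2)
-d(q(0)) = -(-1)*√(46 - 20*0)/2 = -(-1)*√(46 + 0)/2 = -(-1)*√46/2 = √46/2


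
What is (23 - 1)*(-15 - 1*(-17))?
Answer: 44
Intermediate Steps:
(23 - 1)*(-15 - 1*(-17)) = 22*(-15 + 17) = 22*2 = 44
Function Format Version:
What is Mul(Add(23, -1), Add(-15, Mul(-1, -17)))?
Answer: 44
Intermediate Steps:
Mul(Add(23, -1), Add(-15, Mul(-1, -17))) = Mul(22, Add(-15, 17)) = Mul(22, 2) = 44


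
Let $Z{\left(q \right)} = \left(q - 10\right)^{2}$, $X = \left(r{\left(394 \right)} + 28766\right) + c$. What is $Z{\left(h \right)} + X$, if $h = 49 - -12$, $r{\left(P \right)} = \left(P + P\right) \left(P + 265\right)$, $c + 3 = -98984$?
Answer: $451672$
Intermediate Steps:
$c = -98987$ ($c = -3 - 98984 = -98987$)
$r{\left(P \right)} = 2 P \left(265 + P\right)$
$h = 61$ ($h = 49 + 12 = 61$)
$X = 449071$ ($X = \left(2 \cdot 394 \left(265 + 394\right) + 28766\right) - 98987 = \left(2 \cdot 394 \cdot 659 + 28766\right) - 98987 = \left(519292 + 28766\right) - 98987 = 548058 - 98987 = 449071$)
$Z{\left(q \right)} = \left(-10 + q\right)^{2}$
$Z{\left(h \right)} + X = \left(-10 + 61\right)^{2} + 449071 = 51^{2} + 449071 = 2601 + 449071 = 451672$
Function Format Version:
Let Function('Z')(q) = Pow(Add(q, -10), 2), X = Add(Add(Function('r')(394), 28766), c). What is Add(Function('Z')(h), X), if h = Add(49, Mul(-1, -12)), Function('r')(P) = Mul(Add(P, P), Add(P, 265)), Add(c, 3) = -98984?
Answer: 451672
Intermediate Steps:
c = -98987 (c = Add(-3, -98984) = -98987)
Function('r')(P) = Mul(2, P, Add(265, P)) (Function('r')(P) = Mul(Mul(2, P), Add(265, P)) = Mul(2, P, Add(265, P)))
h = 61 (h = Add(49, 12) = 61)
X = 449071 (X = Add(Add(Mul(2, 394, Add(265, 394)), 28766), -98987) = Add(Add(Mul(2, 394, 659), 28766), -98987) = Add(Add(519292, 28766), -98987) = Add(548058, -98987) = 449071)
Function('Z')(q) = Pow(Add(-10, q), 2)
Add(Function('Z')(h), X) = Add(Pow(Add(-10, 61), 2), 449071) = Add(Pow(51, 2), 449071) = Add(2601, 449071) = 451672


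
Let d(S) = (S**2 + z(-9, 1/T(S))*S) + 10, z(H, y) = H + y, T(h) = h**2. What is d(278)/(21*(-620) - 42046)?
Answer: -20792177/15308348 ≈ -1.3582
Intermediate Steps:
d(S) = 10 + S**2 + S*(-9 + S**(-2)) (d(S) = (S**2 + (-9 + 1/(S**2))*S) + 10 = (S**2 + (-9 + S**(-2))*S) + 10 = (S**2 + S*(-9 + S**(-2))) + 10 = 10 + S**2 + S*(-9 + S**(-2)))
d(278)/(21*(-620) - 42046) = (10 + 1/278 + 278**2 - 9*278)/(21*(-620) - 42046) = (10 + 1/278 + 77284 - 2502)/(-13020 - 42046) = (20792177/278)/(-55066) = (20792177/278)*(-1/55066) = -20792177/15308348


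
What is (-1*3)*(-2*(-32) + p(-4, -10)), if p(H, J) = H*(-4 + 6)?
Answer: -168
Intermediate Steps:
p(H, J) = 2*H (p(H, J) = H*2 = 2*H)
(-1*3)*(-2*(-32) + p(-4, -10)) = (-1*3)*(-2*(-32) + 2*(-4)) = -3*(64 - 8) = -3*56 = -168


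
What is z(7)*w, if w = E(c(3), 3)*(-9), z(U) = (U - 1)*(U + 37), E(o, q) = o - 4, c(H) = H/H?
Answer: 7128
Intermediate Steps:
c(H) = 1
E(o, q) = -4 + o
z(U) = (-1 + U)*(37 + U)
w = 27 (w = (-4 + 1)*(-9) = -3*(-9) = 27)
z(7)*w = (-37 + 7**2 + 36*7)*27 = (-37 + 49 + 252)*27 = 264*27 = 7128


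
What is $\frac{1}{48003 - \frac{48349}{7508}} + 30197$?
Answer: $\frac{10881735817983}{360358175} \approx 30197.0$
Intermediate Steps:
$\frac{1}{48003 - \frac{48349}{7508}} + 30197 = \frac{1}{\frac{360358175}{7508}} + 30197 = \frac{7508}{360358175} + 30197 = \frac{10881735817983}{360358175}$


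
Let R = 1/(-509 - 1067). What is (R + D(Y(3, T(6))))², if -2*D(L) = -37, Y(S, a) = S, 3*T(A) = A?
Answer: 850014025/2483776 ≈ 342.23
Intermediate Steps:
T(A) = A/3
D(L) = 37/2 (D(L) = -½*(-37) = 37/2)
R = -1/1576 (R = 1/(-1576) = -1/1576 ≈ -0.00063452)
(R + D(Y(3, T(6))))² = (-1/1576 + 37/2)² = (29155/1576)² = 850014025/2483776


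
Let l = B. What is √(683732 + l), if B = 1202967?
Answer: √1886699 ≈ 1373.6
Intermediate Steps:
l = 1202967
√(683732 + l) = √(683732 + 1202967) = √1886699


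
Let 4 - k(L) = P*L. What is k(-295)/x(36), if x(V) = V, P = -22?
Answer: -1081/6 ≈ -180.17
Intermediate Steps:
k(L) = 4 + 22*L (k(L) = 4 - (-22)*L = 4 + 22*L)
k(-295)/x(36) = (4 + 22*(-295))/36 = (4 - 6490)*(1/36) = -6486*1/36 = -1081/6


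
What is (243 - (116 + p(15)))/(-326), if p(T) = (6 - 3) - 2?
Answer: -63/163 ≈ -0.38650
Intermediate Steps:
p(T) = 1 (p(T) = 3 - 2 = 1)
(243 - (116 + p(15)))/(-326) = (243 - (116 + 1))/(-326) = (243 - 1*117)*(-1/326) = (243 - 117)*(-1/326) = 126*(-1/326) = -63/163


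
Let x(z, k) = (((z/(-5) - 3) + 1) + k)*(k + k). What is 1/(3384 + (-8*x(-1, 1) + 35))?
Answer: 5/17159 ≈ 0.00029139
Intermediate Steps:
x(z, k) = 2*k*(-2 + k - z/5) (x(z, k) = (((z*(-1/5) - 3) + 1) + k)*(2*k) = (((-z/5 - 3) + 1) + k)*(2*k) = (((-3 - z/5) + 1) + k)*(2*k) = ((-2 - z/5) + k)*(2*k) = (-2 + k - z/5)*(2*k) = 2*k*(-2 + k - z/5))
1/(3384 + (-8*x(-1, 1) + 35)) = 1/(3384 + (-16*(-10 - 1*(-1) + 5*1)/5 + 35)) = 1/(3384 + (-16*(-10 + 1 + 5)/5 + 35)) = 1/(3384 + (-16*(-4)/5 + 35)) = 1/(3384 + (-8*(-8/5) + 35)) = 1/(3384 + (64/5 + 35)) = 1/(3384 + 239/5) = 1/(17159/5) = 5/17159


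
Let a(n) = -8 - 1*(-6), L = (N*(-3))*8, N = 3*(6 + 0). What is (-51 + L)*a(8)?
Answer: 966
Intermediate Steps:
N = 18 (N = 3*6 = 18)
L = -432 (L = (18*(-3))*8 = -54*8 = -432)
a(n) = -2 (a(n) = -8 + 6 = -2)
(-51 + L)*a(8) = (-51 - 432)*(-2) = -483*(-2) = 966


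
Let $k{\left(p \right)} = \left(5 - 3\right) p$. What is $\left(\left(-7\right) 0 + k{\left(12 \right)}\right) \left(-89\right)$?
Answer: $-2136$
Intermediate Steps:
$k{\left(p \right)} = 2 p$
$\left(\left(-7\right) 0 + k{\left(12 \right)}\right) \left(-89\right) = \left(\left(-7\right) 0 + 2 \cdot 12\right) \left(-89\right) = \left(0 + 24\right) \left(-89\right) = 24 \left(-89\right) = -2136$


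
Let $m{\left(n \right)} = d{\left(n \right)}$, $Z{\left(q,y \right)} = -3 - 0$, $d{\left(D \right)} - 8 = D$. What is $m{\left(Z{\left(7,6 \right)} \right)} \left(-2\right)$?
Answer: $-10$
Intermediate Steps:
$d{\left(D \right)} = 8 + D$
$Z{\left(q,y \right)} = -3$ ($Z{\left(q,y \right)} = -3 + 0 = -3$)
$m{\left(n \right)} = 8 + n$
$m{\left(Z{\left(7,6 \right)} \right)} \left(-2\right) = \left(8 - 3\right) \left(-2\right) = 5 \left(-2\right) = -10$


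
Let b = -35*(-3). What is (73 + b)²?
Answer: 31684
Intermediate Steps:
b = 105
(73 + b)² = (73 + 105)² = 178² = 31684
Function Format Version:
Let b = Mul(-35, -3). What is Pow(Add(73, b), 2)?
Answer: 31684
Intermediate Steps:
b = 105
Pow(Add(73, b), 2) = Pow(Add(73, 105), 2) = Pow(178, 2) = 31684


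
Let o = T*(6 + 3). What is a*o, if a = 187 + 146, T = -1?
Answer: -2997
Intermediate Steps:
o = -9 (o = -(6 + 3) = -1*9 = -9)
a = 333
a*o = 333*(-9) = -2997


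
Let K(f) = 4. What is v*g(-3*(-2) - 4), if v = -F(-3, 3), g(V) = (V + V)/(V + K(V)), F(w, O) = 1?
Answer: -2/3 ≈ -0.66667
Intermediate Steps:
g(V) = 2*V/(4 + V) (g(V) = (V + V)/(V + 4) = (2*V)/(4 + V) = 2*V/(4 + V))
v = -1 (v = -1*1 = -1)
v*g(-3*(-2) - 4) = -2*(-3*(-2) - 4)/(4 + (-3*(-2) - 4)) = -2*(6 - 4)/(4 + (6 - 4)) = -2*2/(4 + 2) = -2*2/6 = -1*2/3 = -2/3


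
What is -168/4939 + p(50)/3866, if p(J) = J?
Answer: -201269/9547087 ≈ -0.021082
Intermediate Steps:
-168/4939 + p(50)/3866 = -168/4939 + 50/3866 = -168*1/4939 + 50*(1/3866) = -168/4939 + 25/1933 = -201269/9547087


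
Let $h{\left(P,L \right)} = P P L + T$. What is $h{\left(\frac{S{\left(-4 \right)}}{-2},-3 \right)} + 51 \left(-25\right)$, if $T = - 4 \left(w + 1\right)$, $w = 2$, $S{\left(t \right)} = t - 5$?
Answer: $- \frac{5391}{4} \approx -1347.8$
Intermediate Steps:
$S{\left(t \right)} = -5 + t$
$T = -12$ ($T = - 4 \left(2 + 1\right) = \left(-4\right) 3 = -12$)
$h{\left(P,L \right)} = -12 + L P^{2}$ ($h{\left(P,L \right)} = P P L - 12 = P^{2} L - 12 = L P^{2} - 12 = -12 + L P^{2}$)
$h{\left(\frac{S{\left(-4 \right)}}{-2},-3 \right)} + 51 \left(-25\right) = \left(-12 - 3 \left(\frac{-5 - 4}{-2}\right)^{2}\right) + 51 \left(-25\right) = \left(-12 - 3 \left(\left(-9\right) \left(- \frac{1}{2}\right)\right)^{2}\right) - 1275 = \left(-12 - 3 \left(\frac{9}{2}\right)^{2}\right) - 1275 = \left(-12 - \frac{243}{4}\right) - 1275 = - \frac{291}{4} - 1275 = - \frac{5391}{4}$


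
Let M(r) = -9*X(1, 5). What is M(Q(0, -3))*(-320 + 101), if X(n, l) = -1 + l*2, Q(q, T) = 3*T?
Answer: 17739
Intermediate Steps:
X(n, l) = -1 + 2*l
M(r) = -81 (M(r) = -9*(-1 + 2*5) = -9*(-1 + 10) = -9*9 = -81)
M(Q(0, -3))*(-320 + 101) = -81*(-320 + 101) = -81*(-219) = 17739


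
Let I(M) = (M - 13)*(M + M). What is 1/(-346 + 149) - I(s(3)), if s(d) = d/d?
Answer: 4727/197 ≈ 23.995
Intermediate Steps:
s(d) = 1
I(M) = 2*M*(-13 + M) (I(M) = (-13 + M)*(2*M) = 2*M*(-13 + M))
1/(-346 + 149) - I(s(3)) = 1/(-346 + 149) - 2*(-13 + 1) = 1/(-197) - 2*(-12) = -1/197 - 1*(-24) = -1/197 + 24 = 4727/197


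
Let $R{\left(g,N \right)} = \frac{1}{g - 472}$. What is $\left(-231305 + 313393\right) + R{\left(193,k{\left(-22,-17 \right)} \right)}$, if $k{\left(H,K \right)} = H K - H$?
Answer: $\frac{22902551}{279} \approx 82088.0$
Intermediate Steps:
$k{\left(H,K \right)} = - H + H K$
$R{\left(g,N \right)} = \frac{1}{-472 + g}$
$\left(-231305 + 313393\right) + R{\left(193,k{\left(-22,-17 \right)} \right)} = \left(-231305 + 313393\right) + \frac{1}{-472 + 193} = 82088 + \frac{1}{-279} = 82088 - \frac{1}{279} = \frac{22902551}{279}$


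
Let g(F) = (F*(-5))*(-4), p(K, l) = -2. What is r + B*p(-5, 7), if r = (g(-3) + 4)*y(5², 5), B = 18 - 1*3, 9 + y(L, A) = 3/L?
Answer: 11682/25 ≈ 467.28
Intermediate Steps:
g(F) = 20*F (g(F) = -5*F*(-4) = 20*F)
y(L, A) = -9 + 3/L
B = 15 (B = 18 - 3 = 15)
r = 12432/25 (r = (20*(-3) + 4)*(-9 + 3/(5²)) = (-60 + 4)*(-9 + 3/25) = -56*(-9 + 3*(1/25)) = -56*(-9 + 3/25) = -56*(-222/25) = 12432/25 ≈ 497.28)
r + B*p(-5, 7) = 12432/25 + 15*(-2) = 12432/25 - 30 = 11682/25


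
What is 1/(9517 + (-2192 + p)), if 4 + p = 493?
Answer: 1/7814 ≈ 0.00012798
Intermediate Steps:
p = 489 (p = -4 + 493 = 489)
1/(9517 + (-2192 + p)) = 1/(9517 + (-2192 + 489)) = 1/(9517 - 1703) = 1/7814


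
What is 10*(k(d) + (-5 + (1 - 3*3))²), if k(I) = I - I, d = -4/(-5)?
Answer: 1690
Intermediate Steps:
d = ⅘ (d = -4*(-⅕) = ⅘ ≈ 0.80000)
k(I) = 0
10*(k(d) + (-5 + (1 - 3*3))²) = 10*(0 + (-5 + (1 - 3*3))²) = 10*(0 + (-5 + (1 - 9))²) = 10*(0 + (-5 - 8)²) = 10*(0 + (-13)²) = 10*(0 + 169) = 10*169 = 1690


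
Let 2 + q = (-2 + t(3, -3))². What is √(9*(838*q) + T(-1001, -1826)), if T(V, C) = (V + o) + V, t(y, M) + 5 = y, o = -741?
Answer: √102845 ≈ 320.69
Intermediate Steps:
t(y, M) = -5 + y
q = 14 (q = -2 + (-2 + (-5 + 3))² = -2 + (-2 - 2)² = -2 + (-4)² = -2 + 16 = 14)
T(V, C) = -741 + 2*V (T(V, C) = (V - 741) + V = (-741 + V) + V = -741 + 2*V)
√(9*(838*q) + T(-1001, -1826)) = √(9*(838*14) + (-741 + 2*(-1001))) = √(9*11732 + (-741 - 2002)) = √(105588 - 2743) = √102845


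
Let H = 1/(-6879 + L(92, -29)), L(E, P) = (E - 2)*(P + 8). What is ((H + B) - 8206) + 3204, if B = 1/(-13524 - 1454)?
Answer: -656973117911/131342082 ≈ -5002.0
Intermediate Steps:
L(E, P) = (-2 + E)*(8 + P)
B = -1/14978 (B = 1/(-14978) = -1/14978 ≈ -6.6765e-5)
H = -1/8769 (H = 1/(-6879 + (-16 - 2*(-29) + 8*92 + 92*(-29))) = 1/(-6879 + (-16 + 58 + 736 - 2668)) = 1/(-6879 - 1890) = 1/(-8769) = -1/8769 ≈ -0.00011404)
((H + B) - 8206) + 3204 = ((-1/8769 - 1/14978) - 8206) + 3204 = (-23747/131342082 - 8206) + 3204 = -1077793148639/131342082 + 3204 = -656973117911/131342082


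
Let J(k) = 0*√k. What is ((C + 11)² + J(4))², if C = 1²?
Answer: 20736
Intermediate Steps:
C = 1
J(k) = 0
((C + 11)² + J(4))² = ((1 + 11)² + 0)² = (12² + 0)² = (144 + 0)² = 144² = 20736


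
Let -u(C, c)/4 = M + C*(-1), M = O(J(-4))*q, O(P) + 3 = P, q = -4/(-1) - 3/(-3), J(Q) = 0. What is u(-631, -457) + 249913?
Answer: 247449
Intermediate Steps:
q = 5 (q = -4*(-1) - 3*(-⅓) = 4 + 1 = 5)
O(P) = -3 + P
M = -15 (M = (-3 + 0)*5 = -3*5 = -15)
u(C, c) = 60 + 4*C (u(C, c) = -4*(-15 + C*(-1)) = -4*(-15 - C) = 60 + 4*C)
u(-631, -457) + 249913 = (60 + 4*(-631)) + 249913 = (60 - 2524) + 249913 = -2464 + 249913 = 247449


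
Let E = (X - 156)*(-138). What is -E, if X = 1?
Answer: -21390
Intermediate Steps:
E = 21390 (E = (1 - 156)*(-138) = -155*(-138) = 21390)
-E = -1*21390 = -21390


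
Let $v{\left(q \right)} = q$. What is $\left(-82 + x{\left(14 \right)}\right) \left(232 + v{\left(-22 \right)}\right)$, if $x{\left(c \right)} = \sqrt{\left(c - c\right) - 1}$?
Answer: $-17220 + 210 i \approx -17220.0 + 210.0 i$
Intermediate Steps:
$x{\left(c \right)} = i$ ($x{\left(c \right)} = \sqrt{0 - 1} = \sqrt{-1} = i$)
$\left(-82 + x{\left(14 \right)}\right) \left(232 + v{\left(-22 \right)}\right) = \left(-82 + i\right) \left(232 - 22\right) = \left(-82 + i\right) 210 = -17220 + 210 i$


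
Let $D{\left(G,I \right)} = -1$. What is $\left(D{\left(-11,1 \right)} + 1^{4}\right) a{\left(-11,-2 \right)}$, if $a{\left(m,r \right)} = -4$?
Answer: $0$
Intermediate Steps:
$\left(D{\left(-11,1 \right)} + 1^{4}\right) a{\left(-11,-2 \right)} = \left(-1 + 1^{4}\right) \left(-4\right) = \left(-1 + 1\right) \left(-4\right) = 0 \left(-4\right) = 0$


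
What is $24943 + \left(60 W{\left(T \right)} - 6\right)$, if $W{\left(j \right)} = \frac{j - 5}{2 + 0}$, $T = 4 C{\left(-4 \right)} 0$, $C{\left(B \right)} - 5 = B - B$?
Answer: $24787$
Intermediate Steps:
$C{\left(B \right)} = 5$ ($C{\left(B \right)} = 5 + \left(B - B\right) = 5 + 0 = 5$)
$T = 0$ ($T = 4 \cdot 5 \cdot 0 = 20 \cdot 0 = 0$)
$W{\left(j \right)} = - \frac{5}{2} + \frac{j}{2}$ ($W{\left(j \right)} = \frac{-5 + j}{2} = \left(-5 + j\right) \frac{1}{2} = - \frac{5}{2} + \frac{j}{2}$)
$24943 + \left(60 W{\left(T \right)} - 6\right) = 24943 + \left(60 \left(- \frac{5}{2} + \frac{1}{2} \cdot 0\right) - 6\right) = 24943 + \left(60 \left(- \frac{5}{2} + 0\right) - 6\right) = 24943 + \left(60 \left(- \frac{5}{2}\right) - 6\right) = 24943 - 156 = 24787$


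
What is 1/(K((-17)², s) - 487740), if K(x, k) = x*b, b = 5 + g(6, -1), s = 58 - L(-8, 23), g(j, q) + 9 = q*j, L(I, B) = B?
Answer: -1/490630 ≈ -2.0382e-6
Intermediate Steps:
g(j, q) = -9 + j*q (g(j, q) = -9 + q*j = -9 + j*q)
s = 35 (s = 58 - 1*23 = 58 - 23 = 35)
b = -10 (b = 5 + (-9 + 6*(-1)) = 5 + (-9 - 6) = 5 - 15 = -10)
K(x, k) = -10*x (K(x, k) = x*(-10) = -10*x)
1/(K((-17)², s) - 487740) = 1/(-10*(-17)² - 487740) = 1/(-10*289 - 487740) = 1/(-2890 - 487740) = 1/(-490630) = -1/490630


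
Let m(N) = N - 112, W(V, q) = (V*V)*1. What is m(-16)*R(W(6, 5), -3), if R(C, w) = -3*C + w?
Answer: 14208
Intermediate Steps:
W(V, q) = V² (W(V, q) = V²*1 = V²)
m(N) = -112 + N
R(C, w) = w - 3*C
m(-16)*R(W(6, 5), -3) = (-112 - 16)*(-3 - 3*6²) = -128*(-3 - 3*36) = -128*(-3 - 108) = -128*(-111) = 14208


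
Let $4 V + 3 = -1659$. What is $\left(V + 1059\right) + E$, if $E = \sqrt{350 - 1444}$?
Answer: $\frac{1287}{2} + i \sqrt{1094} \approx 643.5 + 33.076 i$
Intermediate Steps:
$V = - \frac{831}{2}$ ($V = - \frac{3}{4} + \frac{1}{4} \left(-1659\right) = - \frac{3}{4} - \frac{1659}{4} = - \frac{831}{2} \approx -415.5$)
$E = i \sqrt{1094}$ ($E = \sqrt{-1094} = i \sqrt{1094} \approx 33.076 i$)
$\left(V + 1059\right) + E = \left(- \frac{831}{2} + 1059\right) + i \sqrt{1094} = \frac{1287}{2} + i \sqrt{1094}$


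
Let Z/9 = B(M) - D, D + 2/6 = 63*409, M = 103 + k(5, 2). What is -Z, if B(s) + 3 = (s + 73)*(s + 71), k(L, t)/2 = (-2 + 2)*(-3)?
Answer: -43689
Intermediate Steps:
k(L, t) = 0 (k(L, t) = 2*((-2 + 2)*(-3)) = 2*(0*(-3)) = 2*0 = 0)
M = 103 (M = 103 + 0 = 103)
B(s) = -3 + (71 + s)*(73 + s) (B(s) = -3 + (s + 73)*(s + 71) = -3 + (73 + s)*(71 + s) = -3 + (71 + s)*(73 + s))
D = 77300/3 (D = -⅓ + 63*409 = -⅓ + 25767 = 77300/3 ≈ 25767.)
Z = 43689 (Z = 9*((5180 + 103² + 144*103) - 1*77300/3) = 9*((5180 + 10609 + 14832) - 77300/3) = 9*(30621 - 77300/3) = 9*(14563/3) = 43689)
-Z = -1*43689 = -43689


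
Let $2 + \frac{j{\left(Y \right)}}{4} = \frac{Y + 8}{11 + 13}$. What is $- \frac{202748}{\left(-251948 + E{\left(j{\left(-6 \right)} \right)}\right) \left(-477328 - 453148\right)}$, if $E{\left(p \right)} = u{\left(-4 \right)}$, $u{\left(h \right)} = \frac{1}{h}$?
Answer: $- \frac{202748}{234431799867} \approx -8.6485 \cdot 10^{-7}$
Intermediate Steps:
$j{\left(Y \right)} = - \frac{20}{3} + \frac{Y}{6}$ ($j{\left(Y \right)} = -8 + 4 \frac{Y + 8}{11 + 13} = -8 + 4 \frac{8 + Y}{24} = -8 + 4 \left(8 + Y\right) \frac{1}{24} = -8 + 4 \left(\frac{1}{3} + \frac{Y}{24}\right) = -8 + \left(\frac{4}{3} + \frac{Y}{6}\right) = - \frac{20}{3} + \frac{Y}{6}$)
$E{\left(p \right)} = - \frac{1}{4}$ ($E{\left(p \right)} = \frac{1}{-4} = - \frac{1}{4}$)
$- \frac{202748}{\left(-251948 + E{\left(j{\left(-6 \right)} \right)}\right) \left(-477328 - 453148\right)} = - \frac{202748}{\left(-251948 - \frac{1}{4}\right) \left(-477328 - 453148\right)} = - \frac{202748}{\left(- \frac{1007793}{4}\right) \left(-930476\right)} = - \frac{202748}{234431799867}$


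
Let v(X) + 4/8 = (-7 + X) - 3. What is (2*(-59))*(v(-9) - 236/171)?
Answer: 421319/171 ≈ 2463.9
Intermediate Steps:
v(X) = -21/2 + X (v(X) = -1/2 + ((-7 + X) - 3) = -1/2 + (-10 + X) = -21/2 + X)
(2*(-59))*(v(-9) - 236/171) = (2*(-59))*((-21/2 - 9) - 236/171) = -118*(-39/2 - 236*1/171) = -118*(-39/2 - 236/171) = -118*(-7141/342) = 421319/171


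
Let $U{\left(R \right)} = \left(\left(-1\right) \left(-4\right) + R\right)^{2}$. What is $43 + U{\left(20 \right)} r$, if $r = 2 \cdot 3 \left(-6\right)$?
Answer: $-20693$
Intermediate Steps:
$U{\left(R \right)} = \left(4 + R\right)^{2}$
$r = -36$ ($r = 6 \left(-6\right) = -36$)
$43 + U{\left(20 \right)} r = 43 + \left(4 + 20\right)^{2} \left(-36\right) = 43 + 24^{2} \left(-36\right) = 43 + 576 \left(-36\right) = 43 - 20736 = -20693$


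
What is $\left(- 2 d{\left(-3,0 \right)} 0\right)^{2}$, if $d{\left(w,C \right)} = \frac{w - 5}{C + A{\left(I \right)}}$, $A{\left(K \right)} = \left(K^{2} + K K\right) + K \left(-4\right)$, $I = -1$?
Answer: $0$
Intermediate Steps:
$A{\left(K \right)} = - 4 K + 2 K^{2}$ ($A{\left(K \right)} = \left(K^{2} + K^{2}\right) - 4 K = 2 K^{2} - 4 K = - 4 K + 2 K^{2}$)
$d{\left(w,C \right)} = \frac{-5 + w}{6 + C}$ ($d{\left(w,C \right)} = \frac{w - 5}{C + 2 \left(-1\right) \left(-2 - 1\right)} = \frac{-5 + w}{C + 2 \left(-1\right) \left(-3\right)} = \frac{-5 + w}{C + 6} = \frac{-5 + w}{6 + C}$)
$\left(- 2 d{\left(-3,0 \right)} 0\right)^{2} = \left(- 2 \frac{-5 - 3}{6 + 0} \cdot 0\right)^{2} = \left(- 2 \cdot \frac{1}{6} \left(-8\right) 0\right)^{2} = \left(\left(-2\right) \left(- \frac{4}{3}\right) 0\right)^{2} = \left(\frac{8}{3} \cdot 0\right)^{2} = 0^{2} = 0$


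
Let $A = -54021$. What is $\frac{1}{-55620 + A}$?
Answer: $- \frac{1}{109641} \approx -9.1207 \cdot 10^{-6}$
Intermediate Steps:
$\frac{1}{-55620 + A} = \frac{1}{-55620 - 54021} = \frac{1}{-109641} = - \frac{1}{109641}$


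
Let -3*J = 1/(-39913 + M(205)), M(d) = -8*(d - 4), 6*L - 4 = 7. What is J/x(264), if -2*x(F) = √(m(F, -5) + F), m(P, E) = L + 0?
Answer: -2*√9570/198677985 ≈ -9.8477e-7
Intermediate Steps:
L = 11/6 (L = ⅔ + (⅙)*7 = ⅔ + 7/6 = 11/6 ≈ 1.8333)
m(P, E) = 11/6 (m(P, E) = 11/6 + 0 = 11/6)
M(d) = 32 - 8*d (M(d) = -8*(-4 + d) = 32 - 8*d)
x(F) = -√(11/6 + F)/2
J = 1/124563 (J = -1/(3*(-39913 + (32 - 8*205))) = -1/(3*(-39913 + (32 - 1640))) = -1/(3*(-39913 - 1608)) = -⅓/(-41521) = -⅓*(-1/41521) = 1/124563 ≈ 8.0281e-6)
J/x(264) = 1/(124563*((-√(66 + 36*264)/12))) = 1/(124563*((-√(66 + 9504)/12))) = 1/(124563*((-√9570/12))) = (-2*√9570/1595)/124563 = -2*√9570/198677985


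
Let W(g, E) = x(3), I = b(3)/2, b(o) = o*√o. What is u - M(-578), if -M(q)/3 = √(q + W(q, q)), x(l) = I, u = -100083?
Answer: -100083 + 3*I*√(2312 - 6*√3)/2 ≈ -1.0008e+5 + 71.963*I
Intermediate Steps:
b(o) = o^(3/2)
I = 3*√3/2 (I = 3^(3/2)/2 = (3*√3)*(½) = 3*√3/2 ≈ 2.5981)
x(l) = 3*√3/2
W(g, E) = 3*√3/2
M(q) = -3*√(q + 3*√3/2)
u - M(-578) = -100083 - (-3)*√(4*(-578) + 6*√3)/2 = -100083 - (-3)*√(-2312 + 6*√3)/2 = -100083 + 3*√(-2312 + 6*√3)/2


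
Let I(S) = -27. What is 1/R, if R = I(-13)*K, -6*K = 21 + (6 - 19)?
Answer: 1/36 ≈ 0.027778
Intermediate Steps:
K = -4/3 (K = -(21 + (6 - 19))/6 = -(21 - 13)/6 = -1/6*8 = -4/3 ≈ -1.3333)
R = 36 (R = -27*(-4/3) = 36)
1/R = 1/36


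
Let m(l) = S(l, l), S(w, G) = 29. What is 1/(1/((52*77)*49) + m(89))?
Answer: 196196/5689685 ≈ 0.034483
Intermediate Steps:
m(l) = 29
1/(1/((52*77)*49) + m(89)) = 1/(1/((52*77)*49) + 29) = 1/(1/(4004*49) + 29) = 1/(1/196196 + 29) = 1/(5689685/196196) = 196196/5689685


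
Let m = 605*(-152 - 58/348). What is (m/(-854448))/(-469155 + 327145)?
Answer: -10043/13237108416 ≈ -7.5870e-7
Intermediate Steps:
m = -552365/6 (m = 605*(-152 - 58*1/348) = 605*(-152 - ⅙) = 605*(-913/6) = -552365/6 ≈ -92061.)
(m/(-854448))/(-469155 + 327145) = (-552365/6/(-854448))/(-469155 + 327145) = -552365/6*(-1/854448)/(-142010) = (552365/5126688)*(-1/142010) = -10043/13237108416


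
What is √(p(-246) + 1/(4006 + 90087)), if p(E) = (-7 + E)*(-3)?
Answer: 2*√1679950253671/94093 ≈ 27.550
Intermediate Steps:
p(E) = 21 - 3*E
√(p(-246) + 1/(4006 + 90087)) = √((21 - 3*(-246)) + 1/(4006 + 90087)) = √((21 + 738) + 1/94093) = √(759 + 1/94093) = √(71416588/94093) = 2*√1679950253671/94093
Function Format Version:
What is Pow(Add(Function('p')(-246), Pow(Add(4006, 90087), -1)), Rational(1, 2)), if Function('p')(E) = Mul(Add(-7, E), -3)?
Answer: Mul(Rational(2, 94093), Pow(1679950253671, Rational(1, 2))) ≈ 27.550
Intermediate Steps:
Function('p')(E) = Add(21, Mul(-3, E))
Pow(Add(Function('p')(-246), Pow(Add(4006, 90087), -1)), Rational(1, 2)) = Pow(Add(Add(21, Mul(-3, -246)), Pow(Add(4006, 90087), -1)), Rational(1, 2)) = Pow(Add(Add(21, 738), Pow(94093, -1)), Rational(1, 2)) = Pow(Add(759, Rational(1, 94093)), Rational(1, 2)) = Pow(Rational(71416588, 94093), Rational(1, 2)) = Mul(Rational(2, 94093), Pow(1679950253671, Rational(1, 2)))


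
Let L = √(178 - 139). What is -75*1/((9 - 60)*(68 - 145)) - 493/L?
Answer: -25/1309 - 493*√39/39 ≈ -78.962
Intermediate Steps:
L = √39 ≈ 6.2450
-75*1/((9 - 60)*(68 - 145)) - 493/L = -75*1/((9 - 60)*(68 - 145)) - 493*√39/39 = -75/((-77*(-51))) - 493*√39/39 = -75/3927 - 493*√39/39 = -75*1/3927 - 493*√39/39 = -25/1309 - 493*√39/39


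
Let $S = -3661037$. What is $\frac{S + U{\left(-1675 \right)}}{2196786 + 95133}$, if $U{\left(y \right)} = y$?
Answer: $- \frac{1220904}{763973} \approx -1.5981$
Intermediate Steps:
$\frac{S + U{\left(-1675 \right)}}{2196786 + 95133} = \frac{-3661037 - 1675}{2196786 + 95133} = - \frac{3662712}{2291919} = \left(-3662712\right) \frac{1}{2291919} = - \frac{1220904}{763973}$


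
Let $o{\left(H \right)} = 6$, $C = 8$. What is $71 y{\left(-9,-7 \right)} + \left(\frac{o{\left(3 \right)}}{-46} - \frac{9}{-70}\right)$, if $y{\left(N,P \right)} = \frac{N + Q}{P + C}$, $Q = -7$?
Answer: $- \frac{1828963}{1610} \approx -1136.0$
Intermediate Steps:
$y{\left(N,P \right)} = \frac{-7 + N}{8 + P}$ ($y{\left(N,P \right)} = \frac{N - 7}{P + 8} = \frac{-7 + N}{8 + P}$)
$71 y{\left(-9,-7 \right)} + \left(\frac{o{\left(3 \right)}}{-46} - \frac{9}{-70}\right) = 71 \frac{-7 - 9}{8 - 7} + \left(\frac{6}{-46} - \frac{9}{-70}\right) = 71 \cdot 1^{-1} \left(-16\right) + \left(6 \left(- \frac{1}{46}\right) - - \frac{9}{70}\right) = 71 \cdot 1 \left(-16\right) + \left(- \frac{3}{23} + \frac{9}{70}\right) = 71 \left(-16\right) - \frac{3}{1610} = -1136 - \frac{3}{1610} = - \frac{1828963}{1610}$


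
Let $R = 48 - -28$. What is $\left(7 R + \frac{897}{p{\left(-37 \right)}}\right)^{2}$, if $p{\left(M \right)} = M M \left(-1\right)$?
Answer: $\frac{529126762921}{1874161} \approx 2.8233 \cdot 10^{5}$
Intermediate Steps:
$p{\left(M \right)} = - M^{2}$ ($p{\left(M \right)} = M^{2} \left(-1\right) = - M^{2}$)
$R = 76$ ($R = 48 + 28 = 76$)
$\left(7 R + \frac{897}{p{\left(-37 \right)}}\right)^{2} = \left(7 \cdot 76 + \frac{897}{\left(-1\right) \left(-37\right)^{2}}\right)^{2} = \left(532 + \frac{897}{\left(-1\right) 1369}\right)^{2} = \left(532 + \frac{897}{-1369}\right)^{2} = \left(532 + 897 \left(- \frac{1}{1369}\right)\right)^{2} = \left(532 - \frac{897}{1369}\right)^{2} = \left(\frac{727411}{1369}\right)^{2} = \frac{529126762921}{1874161}$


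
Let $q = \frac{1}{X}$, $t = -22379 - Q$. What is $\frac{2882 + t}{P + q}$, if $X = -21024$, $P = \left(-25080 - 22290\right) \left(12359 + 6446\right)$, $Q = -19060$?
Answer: $\frac{9187488}{18728028878401} \approx 4.9057 \cdot 10^{-7}$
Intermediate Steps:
$P = -890792850$ ($P = \left(-47370\right) 18805 = -890792850$)
$t = -3319$ ($t = -22379 - -19060 = -22379 + 19060 = -3319$)
$q = - \frac{1}{21024}$ ($q = \frac{1}{-21024} = - \frac{1}{21024} \approx -4.7565 \cdot 10^{-5}$)
$\frac{2882 + t}{P + q} = \frac{2882 - 3319}{-890792850 - \frac{1}{21024}} = - \frac{437}{- \frac{18728028878401}{21024}} = \left(-437\right) \left(- \frac{21024}{18728028878401}\right) = \frac{9187488}{18728028878401}$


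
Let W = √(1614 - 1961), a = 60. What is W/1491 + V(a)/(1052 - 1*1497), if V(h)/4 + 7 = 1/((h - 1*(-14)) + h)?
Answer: 1874/29815 + I*√347/1491 ≈ 0.062854 + 0.012494*I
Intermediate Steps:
V(h) = -28 + 4/(14 + 2*h) (V(h) = -28 + 4/((h - 1*(-14)) + h) = -28 + 4/((h + 14) + h) = -28 + 4/((14 + h) + h) = -28 + 4/(14 + 2*h))
W = I*√347 (W = √(-347) = I*√347 ≈ 18.628*I)
W/1491 + V(a)/(1052 - 1*1497) = (I*√347)/1491 + (2*(-97 - 14*60)/(7 + 60))/(1052 - 1*1497) = (I*√347)*(1/1491) + (2*(-97 - 840)/67)/(1052 - 1497) = I*√347/1491 + (2*(1/67)*(-937))/(-445) = I*√347/1491 - 1874/67*(-1/445) = I*√347/1491 + 1874/29815 = 1874/29815 + I*√347/1491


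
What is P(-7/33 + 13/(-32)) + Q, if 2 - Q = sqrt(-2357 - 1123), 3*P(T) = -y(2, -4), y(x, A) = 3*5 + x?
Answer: -11/3 - 2*I*sqrt(870) ≈ -3.6667 - 58.992*I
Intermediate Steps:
y(x, A) = 15 + x
P(T) = -17/3 (P(T) = (-(15 + 2))/3 = (-1*17)/3 = (1/3)*(-17) = -17/3)
Q = 2 - 2*I*sqrt(870) (Q = 2 - sqrt(-2357 - 1123) = 2 - sqrt(-3480) = 2 - 2*I*sqrt(870) ≈ 2.0 - 58.992*I)
P(-7/33 + 13/(-32)) + Q = -17/3 + (2 - 2*I*sqrt(870)) = -11/3 - 2*I*sqrt(870)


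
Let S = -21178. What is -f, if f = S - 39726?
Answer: 60904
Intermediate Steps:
f = -60904 (f = -21178 - 39726 = -60904)
-f = -1*(-60904) = 60904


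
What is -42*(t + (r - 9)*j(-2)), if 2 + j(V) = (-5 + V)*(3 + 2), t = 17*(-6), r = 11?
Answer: 7392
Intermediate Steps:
t = -102
j(V) = -27 + 5*V (j(V) = -2 + (-5 + V)*(3 + 2) = -2 + (-5 + V)*5 = -2 + (-25 + 5*V) = -27 + 5*V)
-42*(t + (r - 9)*j(-2)) = -42*(-102 + (11 - 9)*(-27 + 5*(-2))) = -42*(-102 + 2*(-27 - 10)) = -42*(-102 + 2*(-37)) = -42*(-102 - 74) = -42*(-176) = 7392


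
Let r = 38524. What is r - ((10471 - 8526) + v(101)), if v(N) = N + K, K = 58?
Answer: 36420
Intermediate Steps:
v(N) = 58 + N (v(N) = N + 58 = 58 + N)
r - ((10471 - 8526) + v(101)) = 38524 - ((10471 - 8526) + (58 + 101)) = 38524 - (1945 + 159) = 38524 - 1*2104 = 38524 - 2104 = 36420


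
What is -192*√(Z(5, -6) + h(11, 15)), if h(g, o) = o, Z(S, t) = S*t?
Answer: -192*I*√15 ≈ -743.61*I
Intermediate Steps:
-192*√(Z(5, -6) + h(11, 15)) = -192*√(5*(-6) + 15) = -192*√(-30 + 15) = -192*I*√15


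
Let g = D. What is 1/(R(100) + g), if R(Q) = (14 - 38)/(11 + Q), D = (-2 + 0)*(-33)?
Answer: 37/2434 ≈ 0.015201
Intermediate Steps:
D = 66 (D = -2*(-33) = 66)
R(Q) = -24/(11 + Q)
g = 66
1/(R(100) + g) = 1/(-24/(11 + 100) + 66) = 1/(-24/111 + 66) = 1/(-24*1/111 + 66) = 1/(-8/37 + 66) = 1/(2434/37) = 37/2434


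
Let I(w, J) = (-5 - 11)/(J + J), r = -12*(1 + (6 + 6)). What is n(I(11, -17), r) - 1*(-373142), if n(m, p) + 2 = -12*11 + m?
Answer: 6341144/17 ≈ 3.7301e+5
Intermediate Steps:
r = -156 (r = -12*(1 + 12) = -12*13 = -156)
I(w, J) = -8/J (I(w, J) = -16*1/(2*J) = -8/J)
n(m, p) = -134 + m (n(m, p) = -2 + (-12*11 + m) = -2 + (-132 + m) = -134 + m)
n(I(11, -17), r) - 1*(-373142) = (-134 - 8/(-17)) - 1*(-373142) = (-134 - 8*(-1/17)) + 373142 = (-134 + 8/17) + 373142 = -2270/17 + 373142 = 6341144/17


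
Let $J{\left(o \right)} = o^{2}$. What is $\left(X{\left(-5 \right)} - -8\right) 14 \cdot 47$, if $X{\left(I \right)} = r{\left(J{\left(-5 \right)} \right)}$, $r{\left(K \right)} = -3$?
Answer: $3290$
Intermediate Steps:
$X{\left(I \right)} = -3$
$\left(X{\left(-5 \right)} - -8\right) 14 \cdot 47 = \left(-3 - -8\right) 14 \cdot 47 = \left(-3 + 8\right) 14 \cdot 47 = 5 \cdot 14 \cdot 47 = 70 \cdot 47 = 3290$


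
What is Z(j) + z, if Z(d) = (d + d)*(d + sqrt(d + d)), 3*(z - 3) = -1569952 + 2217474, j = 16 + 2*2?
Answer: 649931/3 + 80*sqrt(10) ≈ 2.1690e+5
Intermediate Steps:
j = 20 (j = 16 + 4 = 20)
z = 647531/3 (z = 3 + (-1569952 + 2217474)/3 = 3 + (1/3)*647522 = 3 + 647522/3 = 647531/3 ≈ 2.1584e+5)
Z(d) = 2*d*(d + sqrt(2)*sqrt(d)) (Z(d) = (2*d)*(d + sqrt(2*d)) = (2*d)*(d + sqrt(2)*sqrt(d)) = 2*d*(d + sqrt(2)*sqrt(d)))
Z(j) + z = (2*20**2 + 2*sqrt(2)*20**(3/2)) + 647531/3 = (2*400 + 2*sqrt(2)*(40*sqrt(5))) + 647531/3 = (800 + 80*sqrt(10)) + 647531/3 = 649931/3 + 80*sqrt(10)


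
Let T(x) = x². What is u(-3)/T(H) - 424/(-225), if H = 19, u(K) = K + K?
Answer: 151714/81225 ≈ 1.8678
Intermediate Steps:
u(K) = 2*K
u(-3)/T(H) - 424/(-225) = (2*(-3))/(19²) - 424/(-225) = -6/361 - 424*(-1/225) = -6*1/361 + 424/225 = -6/361 + 424/225 = 151714/81225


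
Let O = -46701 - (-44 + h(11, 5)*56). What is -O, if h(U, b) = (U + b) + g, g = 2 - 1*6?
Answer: 47329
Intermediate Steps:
g = -4 (g = 2 - 6 = -4)
h(U, b) = -4 + U + b (h(U, b) = (U + b) - 4 = -4 + U + b)
O = -47329 (O = -46701 - (-44 + (-4 + 11 + 5)*56) = -46701 - (-44 + 12*56) = -46701 - (-44 + 672) = -46701 - 1*628 = -46701 - 628 = -47329)
-O = -1*(-47329) = 47329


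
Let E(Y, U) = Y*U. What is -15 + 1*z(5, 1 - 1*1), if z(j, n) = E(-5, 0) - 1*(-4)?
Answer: -11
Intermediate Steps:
E(Y, U) = U*Y
z(j, n) = 4 (z(j, n) = 0*(-5) - 1*(-4) = 0 + 4 = 4)
-15 + 1*z(5, 1 - 1*1) = -15 + 1*4 = -15 + 4 = -11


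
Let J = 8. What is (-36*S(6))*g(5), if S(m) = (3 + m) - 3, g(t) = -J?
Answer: 1728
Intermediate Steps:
g(t) = -8 (g(t) = -1*8 = -8)
S(m) = m
(-36*S(6))*g(5) = -36*6*(-8) = -216*(-8) = 1728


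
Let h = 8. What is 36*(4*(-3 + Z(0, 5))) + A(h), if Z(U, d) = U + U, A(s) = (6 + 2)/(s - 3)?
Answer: -2152/5 ≈ -430.40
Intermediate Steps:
A(s) = 8/(-3 + s)
Z(U, d) = 2*U
36*(4*(-3 + Z(0, 5))) + A(h) = 36*(4*(-3 + 2*0)) + 8/(-3 + 8) = 36*(4*(-3 + 0)) + 8/5 = 36*(4*(-3)) + 8*(⅕) = 36*(-12) + 8/5 = -432 + 8/5 = -2152/5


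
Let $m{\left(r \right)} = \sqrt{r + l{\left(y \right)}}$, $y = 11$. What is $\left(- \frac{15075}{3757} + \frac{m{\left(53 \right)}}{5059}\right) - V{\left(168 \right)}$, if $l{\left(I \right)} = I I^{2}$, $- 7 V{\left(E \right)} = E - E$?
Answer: $- \frac{15075}{3757} + \frac{2 \sqrt{346}}{5059} \approx -4.0052$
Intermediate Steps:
$V{\left(E \right)} = 0$ ($V{\left(E \right)} = - \frac{E - E}{7} = \left(- \frac{1}{7}\right) 0 = 0$)
$l{\left(I \right)} = I^{3}$
$m{\left(r \right)} = \sqrt{1331 + r}$ ($m{\left(r \right)} = \sqrt{r + 11^{3}} = \sqrt{r + 1331} = \sqrt{1331 + r}$)
$\left(- \frac{15075}{3757} + \frac{m{\left(53 \right)}}{5059}\right) - V{\left(168 \right)} = \left(- \frac{15075}{3757} + \frac{\sqrt{1331 + 53}}{5059}\right) - 0 = \left(\left(-15075\right) \frac{1}{3757} + \sqrt{1384} \cdot \frac{1}{5059}\right) + 0 = \left(- \frac{15075}{3757} + 2 \sqrt{346} \cdot \frac{1}{5059}\right) + 0 = \left(- \frac{15075}{3757} + \frac{2 \sqrt{346}}{5059}\right) + 0 = - \frac{15075}{3757} + \frac{2 \sqrt{346}}{5059}$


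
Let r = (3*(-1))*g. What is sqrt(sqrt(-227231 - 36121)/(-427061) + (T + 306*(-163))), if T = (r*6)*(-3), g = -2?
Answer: sqrt(-9116501550681906 - 854122*I*sqrt(65838))/427061 ≈ 2.6873e-6 - 223.58*I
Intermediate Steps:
r = 6 (r = (3*(-1))*(-2) = -3*(-2) = 6)
T = -108 (T = (6*6)*(-3) = 36*(-3) = -108)
sqrt(sqrt(-227231 - 36121)/(-427061) + (T + 306*(-163))) = sqrt(sqrt(-227231 - 36121)/(-427061) + (-108 + 306*(-163))) = sqrt(sqrt(-263352)*(-1/427061) + (-108 - 49878)) = sqrt((2*I*sqrt(65838))*(-1/427061) - 49986) = sqrt(-2*I*sqrt(65838)/427061 - 49986) = sqrt(-49986 - 2*I*sqrt(65838)/427061)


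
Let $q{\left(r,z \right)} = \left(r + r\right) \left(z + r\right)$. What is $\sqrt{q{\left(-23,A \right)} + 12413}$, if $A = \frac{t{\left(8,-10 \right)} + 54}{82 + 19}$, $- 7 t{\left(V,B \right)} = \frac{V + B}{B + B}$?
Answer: $\frac{18 \sqrt{518609245}}{3535} \approx 115.96$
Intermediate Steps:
$t{\left(V,B \right)} = - \frac{B + V}{14 B}$ ($t{\left(V,B \right)} = - \frac{\left(V + B\right) \frac{1}{B + B}}{7} = - \frac{\left(B + V\right) \frac{1}{2 B}}{7} = - \frac{\frac{1}{2} \frac{1}{B} \left(B + V\right)}{7} = - \frac{B + V}{14 B}$)
$A = \frac{3779}{7070}$ ($A = \frac{\frac{\left(-1\right) \left(-10\right) - 8}{14 \left(-10\right)} + 54}{82 + 19} = \frac{\frac{1}{14} \left(- \frac{1}{10}\right) \left(10 - 8\right) + 54}{101} = \left(\frac{1}{14} \left(- \frac{1}{10}\right) 2 + 54\right) \frac{1}{101} = \left(- \frac{1}{70} + 54\right) \frac{1}{101} = \frac{3779}{70} \cdot \frac{1}{101} = \frac{3779}{7070} \approx 0.53451$)
$q{\left(r,z \right)} = 2 r \left(r + z\right)$
$\sqrt{q{\left(-23,A \right)} + 12413} = \sqrt{2 \left(-23\right) \left(-23 + \frac{3779}{7070}\right) + 12413} = \sqrt{2 \left(-23\right) \left(- \frac{158831}{7070}\right) + 12413} = \sqrt{\frac{3653113}{3535} + 12413} = \sqrt{\frac{47533068}{3535}} = \frac{18 \sqrt{518609245}}{3535}$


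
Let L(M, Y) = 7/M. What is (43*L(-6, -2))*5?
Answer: -1505/6 ≈ -250.83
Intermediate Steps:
(43*L(-6, -2))*5 = (43*(7/(-6)))*5 = (43*(7*(-⅙)))*5 = (43*(-7/6))*5 = -301/6*5 = -1505/6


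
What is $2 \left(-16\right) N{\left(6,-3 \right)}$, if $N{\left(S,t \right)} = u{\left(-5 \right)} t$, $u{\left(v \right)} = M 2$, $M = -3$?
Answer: $-576$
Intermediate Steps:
$u{\left(v \right)} = -6$ ($u{\left(v \right)} = \left(-3\right) 2 = -6$)
$N{\left(S,t \right)} = - 6 t$
$2 \left(-16\right) N{\left(6,-3 \right)} = 2 \left(-16\right) \left(\left(-6\right) \left(-3\right)\right) = \left(-32\right) 18 = -576$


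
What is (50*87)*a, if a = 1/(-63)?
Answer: -1450/21 ≈ -69.048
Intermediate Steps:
a = -1/63 ≈ -0.015873
(50*87)*a = (50*87)*(-1/63) = 4350*(-1/63) = -1450/21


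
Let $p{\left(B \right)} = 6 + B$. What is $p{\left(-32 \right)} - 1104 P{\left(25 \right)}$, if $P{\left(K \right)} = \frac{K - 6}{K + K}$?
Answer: $- \frac{11138}{25} \approx -445.52$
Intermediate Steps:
$P{\left(K \right)} = \frac{-6 + K}{2 K}$
$p{\left(-32 \right)} - 1104 P{\left(25 \right)} = \left(6 - 32\right) - 1104 \frac{-6 + 25}{2 \cdot 25} = -26 - 1104 \cdot \frac{1}{2} \cdot \frac{1}{25} \cdot 19 = -26 - \frac{10488}{25} = - \frac{11138}{25}$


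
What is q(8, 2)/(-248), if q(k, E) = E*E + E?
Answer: -3/124 ≈ -0.024194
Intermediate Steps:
q(k, E) = E + E² (q(k, E) = E² + E = E + E²)
q(8, 2)/(-248) = (2*(1 + 2))/(-248) = (2*3)*(-1/248) = 6*(-1/248) = -3/124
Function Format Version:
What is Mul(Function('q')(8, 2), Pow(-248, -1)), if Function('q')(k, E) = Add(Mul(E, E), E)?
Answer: Rational(-3, 124) ≈ -0.024194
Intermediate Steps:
Function('q')(k, E) = Add(E, Pow(E, 2)) (Function('q')(k, E) = Add(Pow(E, 2), E) = Add(E, Pow(E, 2)))
Mul(Function('q')(8, 2), Pow(-248, -1)) = Mul(Mul(2, Add(1, 2)), Pow(-248, -1)) = Mul(Mul(2, 3), Rational(-1, 248)) = Mul(6, Rational(-1, 248)) = Rational(-3, 124)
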